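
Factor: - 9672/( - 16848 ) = 31/54 = 2^( - 1) * 3^ ( - 3 ) * 31^1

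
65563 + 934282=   999845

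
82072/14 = 5862 + 2/7= 5862.29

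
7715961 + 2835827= 10551788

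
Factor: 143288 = 2^3*17911^1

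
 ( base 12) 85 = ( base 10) 101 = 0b1100101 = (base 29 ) 3e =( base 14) 73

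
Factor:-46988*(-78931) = 2^2*17^2*691^1*4643^1 = 3708809828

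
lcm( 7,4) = 28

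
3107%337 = 74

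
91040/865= 105 + 43/173=105.25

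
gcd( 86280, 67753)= 1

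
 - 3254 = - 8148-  - 4894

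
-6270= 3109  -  9379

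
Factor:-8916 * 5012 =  - 44686992  =  - 2^4* 3^1*7^1* 179^1*743^1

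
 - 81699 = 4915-86614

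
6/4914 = 1/819 = 0.00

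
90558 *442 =40026636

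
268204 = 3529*76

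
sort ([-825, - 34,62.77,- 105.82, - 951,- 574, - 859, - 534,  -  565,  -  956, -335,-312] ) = [ -956,  -  951,  -  859, - 825,- 574,-565, - 534,- 335, - 312,-105.82,-34,62.77] 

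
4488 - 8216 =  - 3728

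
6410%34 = 18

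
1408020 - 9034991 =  - 7626971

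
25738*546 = 14052948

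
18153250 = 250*72613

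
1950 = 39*50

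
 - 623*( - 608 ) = 378784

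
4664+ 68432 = 73096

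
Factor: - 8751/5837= - 3^1*13^(  -  1 )*449^(-1)*2917^1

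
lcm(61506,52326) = 3505842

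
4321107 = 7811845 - 3490738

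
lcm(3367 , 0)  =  0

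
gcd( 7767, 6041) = 863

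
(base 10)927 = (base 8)1637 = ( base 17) 339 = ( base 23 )1h7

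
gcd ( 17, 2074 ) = 17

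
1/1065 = 1/1065 = 0.00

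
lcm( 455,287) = 18655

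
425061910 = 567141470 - 142079560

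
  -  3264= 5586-8850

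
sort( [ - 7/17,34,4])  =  [ - 7/17 , 4, 34 ]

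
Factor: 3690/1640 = 9/4 = 2^( - 2)*3^2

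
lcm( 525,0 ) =0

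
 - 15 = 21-36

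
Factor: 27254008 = 2^3 * 139^1*24509^1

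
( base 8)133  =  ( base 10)91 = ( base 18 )51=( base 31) 2T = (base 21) 47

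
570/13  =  570/13 = 43.85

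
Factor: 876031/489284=2^( - 2) * 13^1 * 79^1 * 853^1 * 122321^(  -  1) 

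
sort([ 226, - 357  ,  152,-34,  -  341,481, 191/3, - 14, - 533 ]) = [-533, - 357,- 341, - 34 , - 14,191/3,152, 226, 481] 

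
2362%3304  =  2362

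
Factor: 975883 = 975883^1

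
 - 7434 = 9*(-826)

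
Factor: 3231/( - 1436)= - 9/4 = -  2^(-2)*3^2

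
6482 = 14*463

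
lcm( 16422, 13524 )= 229908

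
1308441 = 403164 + 905277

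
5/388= 5/388=0.01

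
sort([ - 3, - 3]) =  [ - 3, - 3 ]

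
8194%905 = 49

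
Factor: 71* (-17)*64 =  - 77248 = - 2^6*17^1*71^1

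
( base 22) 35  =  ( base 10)71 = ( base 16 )47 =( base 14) 51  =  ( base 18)3h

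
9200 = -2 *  ( - 4600 )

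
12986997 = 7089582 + 5897415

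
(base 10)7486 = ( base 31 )7of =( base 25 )bob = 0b1110100111110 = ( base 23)e3b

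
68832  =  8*8604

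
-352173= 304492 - 656665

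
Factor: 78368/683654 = 39184/341827   =  2^4 * 31^1*79^1 * 341827^(-1 )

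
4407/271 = 4407/271 = 16.26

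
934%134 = 130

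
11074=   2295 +8779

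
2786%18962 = 2786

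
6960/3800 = 174/95=1.83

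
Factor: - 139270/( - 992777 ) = 2^1*5^1*19^1*733^1*992777^( - 1)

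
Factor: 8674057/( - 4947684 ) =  - 2^(-2)*3^(-1)*58901^(  -  1 )*1239151^1  =  - 1239151/706812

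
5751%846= 675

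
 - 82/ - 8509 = 82/8509 = 0.01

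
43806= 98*447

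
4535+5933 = 10468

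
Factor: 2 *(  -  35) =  - 70 = - 2^1*5^1*7^1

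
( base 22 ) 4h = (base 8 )151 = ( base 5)410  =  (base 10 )105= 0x69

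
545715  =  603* 905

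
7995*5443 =43516785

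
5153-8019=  - 2866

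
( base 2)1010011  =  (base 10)83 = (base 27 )32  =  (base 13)65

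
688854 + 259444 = 948298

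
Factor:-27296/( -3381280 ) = 853/105665 =5^(-1 )*7^(  -  1)*853^1*3019^( - 1 ) 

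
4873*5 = 24365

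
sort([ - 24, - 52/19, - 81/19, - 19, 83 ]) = [ -24, - 19, - 81/19, - 52/19,83]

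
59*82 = 4838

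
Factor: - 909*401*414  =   - 2^1 * 3^4*23^1*101^1*401^1=- 150906726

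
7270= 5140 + 2130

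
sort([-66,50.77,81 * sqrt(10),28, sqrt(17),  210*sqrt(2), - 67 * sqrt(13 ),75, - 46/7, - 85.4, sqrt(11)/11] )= [ - 67*sqrt ( 13),  -  85.4,-66, - 46/7,sqrt(11) /11,  sqrt(17 ),  28,50.77,  75, 81*sqrt ( 10 ),210*sqrt(2)]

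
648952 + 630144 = 1279096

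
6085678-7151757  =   - 1066079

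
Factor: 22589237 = 11^1*41^1*50087^1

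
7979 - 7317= 662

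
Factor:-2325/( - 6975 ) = 3^(- 1) = 1/3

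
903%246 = 165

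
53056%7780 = 6376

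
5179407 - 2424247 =2755160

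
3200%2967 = 233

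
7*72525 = 507675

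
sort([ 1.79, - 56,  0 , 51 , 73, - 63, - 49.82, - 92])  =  [ - 92,- 63,  -  56 , - 49.82 , 0,  1.79, 51, 73]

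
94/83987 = 94/83987=0.00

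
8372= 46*182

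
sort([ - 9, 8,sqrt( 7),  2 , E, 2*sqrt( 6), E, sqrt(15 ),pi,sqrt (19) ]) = [ - 9, 2, sqrt (7) , E,E, pi,sqrt ( 15), sqrt( 19 ),2*sqrt( 6),8 ] 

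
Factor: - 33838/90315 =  - 2^1*3^(- 4) * 5^( - 1)*7^1*223^( - 1)*2417^1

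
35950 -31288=4662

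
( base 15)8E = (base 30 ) 4E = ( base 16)86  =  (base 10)134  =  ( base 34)3W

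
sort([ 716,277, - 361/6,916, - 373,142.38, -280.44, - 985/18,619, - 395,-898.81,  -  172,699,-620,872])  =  [  -  898.81, - 620,-395, - 373 ,-280.44,-172, - 361/6, - 985/18,142.38,277, 619,699,716, 872,916 ]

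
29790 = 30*993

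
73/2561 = 73/2561= 0.03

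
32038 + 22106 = 54144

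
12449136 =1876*6636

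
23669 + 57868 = 81537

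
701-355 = 346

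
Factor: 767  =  13^1 *59^1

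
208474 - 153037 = 55437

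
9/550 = 9/550 = 0.02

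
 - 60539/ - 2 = 60539/2 = 30269.50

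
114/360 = 19/60 = 0.32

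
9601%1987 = 1653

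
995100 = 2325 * 428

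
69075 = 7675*9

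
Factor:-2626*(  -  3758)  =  9868508 = 2^2*13^1*101^1*1879^1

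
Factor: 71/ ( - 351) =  - 3^(-3 ) *13^( - 1)*71^1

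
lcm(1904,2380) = 9520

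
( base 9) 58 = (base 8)65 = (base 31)1M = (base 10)53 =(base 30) 1n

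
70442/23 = 3062 + 16/23 = 3062.70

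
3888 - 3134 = 754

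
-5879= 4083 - 9962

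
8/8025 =8/8025 =0.00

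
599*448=268352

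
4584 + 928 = 5512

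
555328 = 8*69416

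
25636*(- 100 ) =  - 2563600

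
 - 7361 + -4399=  - 11760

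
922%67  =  51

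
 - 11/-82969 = 11/82969  =  0.00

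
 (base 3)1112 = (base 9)45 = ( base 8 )51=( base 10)41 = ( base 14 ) 2D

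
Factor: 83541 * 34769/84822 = 2^(- 1) * 7^1 * 67^( - 1 )*211^( - 1)*4967^1*27847^1 = 968212343/28274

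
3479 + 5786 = 9265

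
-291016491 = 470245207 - 761261698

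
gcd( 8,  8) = 8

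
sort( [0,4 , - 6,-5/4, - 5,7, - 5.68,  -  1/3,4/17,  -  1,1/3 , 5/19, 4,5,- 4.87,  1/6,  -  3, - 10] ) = [ - 10 , - 6,- 5.68,-5, - 4.87, - 3,-5/4, - 1, -1/3, 0, 1/6,4/17, 5/19,1/3,4,4,5, 7] 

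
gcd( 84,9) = 3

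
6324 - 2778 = 3546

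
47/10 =47/10  =  4.70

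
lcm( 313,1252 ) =1252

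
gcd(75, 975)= 75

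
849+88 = 937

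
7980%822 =582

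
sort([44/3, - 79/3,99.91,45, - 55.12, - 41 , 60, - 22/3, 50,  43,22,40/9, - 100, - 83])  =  [ - 100, - 83, - 55.12, - 41, - 79/3 , - 22/3, 40/9, 44/3, 22,43, 45,50,60, 99.91]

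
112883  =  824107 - 711224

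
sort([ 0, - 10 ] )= [ - 10, 0] 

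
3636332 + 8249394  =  11885726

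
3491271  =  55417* 63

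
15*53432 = 801480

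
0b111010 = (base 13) 46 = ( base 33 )1P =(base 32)1Q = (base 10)58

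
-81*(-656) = 53136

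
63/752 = 63/752 = 0.08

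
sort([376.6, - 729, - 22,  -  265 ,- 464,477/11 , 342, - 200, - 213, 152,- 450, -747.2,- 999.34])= [ - 999.34 , - 747.2,-729 ,  -  464, - 450,-265,  -  213, - 200 , - 22,477/11,152,342, 376.6]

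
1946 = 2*973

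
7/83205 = 7/83205 = 0.00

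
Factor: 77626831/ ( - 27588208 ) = -2^(  -  4) * 59^1*61^1* 21569^1*1724263^( - 1) 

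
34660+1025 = 35685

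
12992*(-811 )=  - 10536512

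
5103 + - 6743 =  - 1640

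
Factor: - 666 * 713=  - 474858  =  -  2^1*3^2 * 23^1 * 31^1*37^1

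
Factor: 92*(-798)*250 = - 18354000= - 2^4*3^1*5^3*7^1* 19^1*23^1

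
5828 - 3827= 2001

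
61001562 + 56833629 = 117835191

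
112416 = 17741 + 94675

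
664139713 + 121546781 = 785686494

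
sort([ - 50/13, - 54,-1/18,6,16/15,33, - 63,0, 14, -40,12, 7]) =[ - 63, - 54, - 40, - 50/13, -1/18, 0, 16/15,6,7,12, 14,  33 ] 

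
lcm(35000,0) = 0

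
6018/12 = 1003/2=501.50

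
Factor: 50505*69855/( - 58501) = -3528026775/58501 = - 3^2*5^2*7^1*13^1*19^(-1) *37^1*3079^( - 1 )*4657^1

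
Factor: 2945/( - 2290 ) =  - 589/458 = - 2^( - 1)* 19^1*31^1*229^(-1) 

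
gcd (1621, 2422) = 1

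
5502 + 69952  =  75454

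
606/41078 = 303/20539 = 0.01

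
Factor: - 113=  - 113^1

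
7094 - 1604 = 5490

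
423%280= 143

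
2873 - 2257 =616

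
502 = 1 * 502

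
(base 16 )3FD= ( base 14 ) 52D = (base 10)1021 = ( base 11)849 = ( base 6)4421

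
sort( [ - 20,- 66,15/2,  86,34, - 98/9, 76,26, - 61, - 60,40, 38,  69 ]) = [ - 66, - 61, - 60, - 20,-98/9,15/2,26, 34, 38,40,  69,76, 86] 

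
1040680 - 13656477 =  - 12615797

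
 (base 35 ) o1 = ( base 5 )11331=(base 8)1511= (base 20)221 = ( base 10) 841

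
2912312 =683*4264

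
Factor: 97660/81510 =514/429  =  2^1*3^( - 1)*11^( - 1 )*13^( - 1)*257^1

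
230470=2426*95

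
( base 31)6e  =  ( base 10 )200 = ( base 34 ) 5u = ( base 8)310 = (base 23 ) 8G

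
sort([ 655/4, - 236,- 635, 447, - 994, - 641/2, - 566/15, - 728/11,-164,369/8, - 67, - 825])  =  [ - 994, - 825, - 635, -641/2, - 236,-164, - 67,  -  728/11,  -  566/15, 369/8,655/4,  447] 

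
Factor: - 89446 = -2^1 * 7^1 * 6389^1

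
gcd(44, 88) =44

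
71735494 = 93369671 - 21634177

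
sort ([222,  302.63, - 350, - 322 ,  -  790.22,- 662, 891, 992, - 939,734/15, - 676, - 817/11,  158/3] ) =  [ - 939, - 790.22, - 676, - 662, - 350,  -  322,  -  817/11 , 734/15,  158/3,  222,  302.63,891,992]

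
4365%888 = 813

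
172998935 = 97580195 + 75418740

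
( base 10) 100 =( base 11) 91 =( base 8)144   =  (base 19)55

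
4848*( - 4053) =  - 19648944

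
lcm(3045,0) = 0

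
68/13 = 5 + 3/13 = 5.23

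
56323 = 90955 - 34632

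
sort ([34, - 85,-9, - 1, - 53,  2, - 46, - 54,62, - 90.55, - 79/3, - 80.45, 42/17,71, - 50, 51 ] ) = [ - 90.55, - 85,  -  80.45, - 54,-53, - 50, - 46,  -  79/3, - 9, - 1,2, 42/17,34,51, 62, 71]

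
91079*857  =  78054703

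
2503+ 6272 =8775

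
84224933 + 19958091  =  104183024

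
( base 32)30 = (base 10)96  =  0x60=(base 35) 2Q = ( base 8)140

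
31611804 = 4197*7532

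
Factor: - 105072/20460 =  -2^2*5^( - 1)*31^( - 1) * 199^1= - 796/155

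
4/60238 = 2/30119 = 0.00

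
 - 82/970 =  - 41/485 = -0.08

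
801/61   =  13  +  8/61= 13.13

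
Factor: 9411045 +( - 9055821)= 2^3*3^1*19^2*41^1=355224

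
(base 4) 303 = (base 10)51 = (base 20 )2b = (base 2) 110011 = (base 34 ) 1h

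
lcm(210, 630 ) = 630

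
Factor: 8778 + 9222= 2^4*3^2* 5^3=18000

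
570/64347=190/21449 = 0.01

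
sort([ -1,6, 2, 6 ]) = [ - 1, 2, 6,  6 ] 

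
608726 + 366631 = 975357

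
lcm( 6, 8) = 24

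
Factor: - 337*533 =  - 179621  =  - 13^1 * 41^1 * 337^1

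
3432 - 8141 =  - 4709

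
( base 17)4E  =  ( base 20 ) 42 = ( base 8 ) 122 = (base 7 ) 145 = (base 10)82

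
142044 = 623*228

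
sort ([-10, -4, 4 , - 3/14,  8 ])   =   [ - 10, - 4,-3/14,4,8 ]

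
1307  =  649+658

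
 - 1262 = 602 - 1864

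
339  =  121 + 218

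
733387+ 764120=1497507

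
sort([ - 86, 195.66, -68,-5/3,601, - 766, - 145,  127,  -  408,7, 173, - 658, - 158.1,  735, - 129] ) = [ - 766, - 658, - 408, - 158.1, - 145, - 129 , - 86,  -  68,-5/3  ,  7,127, 173, 195.66,601 , 735]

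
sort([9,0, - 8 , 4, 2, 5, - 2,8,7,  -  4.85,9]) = [ - 8,  -  4.85,  -  2,0, 2,4,5, 7,8 , 9,9 ] 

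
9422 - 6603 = 2819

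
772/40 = 193/10 = 19.30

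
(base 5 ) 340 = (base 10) 95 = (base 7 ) 164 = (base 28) 3b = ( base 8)137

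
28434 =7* 4062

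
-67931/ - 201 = 67931/201 = 337.97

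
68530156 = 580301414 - 511771258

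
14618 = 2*7309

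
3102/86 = 1551/43  =  36.07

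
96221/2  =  96221/2= 48110.50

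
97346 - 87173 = 10173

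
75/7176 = 25/2392 = 0.01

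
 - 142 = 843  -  985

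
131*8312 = 1088872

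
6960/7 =6960/7  =  994.29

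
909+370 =1279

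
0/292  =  0 = 0.00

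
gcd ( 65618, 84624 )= 86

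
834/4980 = 139/830 =0.17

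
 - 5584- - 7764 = 2180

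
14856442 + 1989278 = 16845720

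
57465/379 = 151 + 236/379 = 151.62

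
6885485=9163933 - 2278448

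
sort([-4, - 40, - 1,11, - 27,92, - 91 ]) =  [ - 91, - 40, - 27, - 4, - 1,11, 92 ]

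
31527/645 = 48 + 189/215 = 48.88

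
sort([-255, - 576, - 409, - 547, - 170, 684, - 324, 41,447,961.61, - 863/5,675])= [ - 576, - 547,-409, - 324, - 255, - 863/5, - 170,41,447,675,684,  961.61] 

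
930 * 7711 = 7171230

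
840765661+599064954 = 1439830615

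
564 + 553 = 1117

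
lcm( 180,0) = 0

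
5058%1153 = 446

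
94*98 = 9212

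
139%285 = 139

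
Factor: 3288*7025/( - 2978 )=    - 2^2*3^1*5^2*137^1 * 281^1*1489^( - 1) = - 11549100/1489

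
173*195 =33735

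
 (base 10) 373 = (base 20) ID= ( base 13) 229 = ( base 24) fd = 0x175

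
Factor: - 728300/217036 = -182075/54259= - 5^2*29^( - 1 )* 1871^( - 1)*7283^1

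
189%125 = 64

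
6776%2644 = 1488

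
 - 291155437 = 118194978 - 409350415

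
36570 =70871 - 34301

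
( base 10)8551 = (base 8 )20547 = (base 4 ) 2011213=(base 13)3B7A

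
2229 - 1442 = 787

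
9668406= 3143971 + 6524435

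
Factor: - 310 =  - 2^1*5^1*31^1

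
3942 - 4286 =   -  344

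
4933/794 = 4933/794 = 6.21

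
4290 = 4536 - 246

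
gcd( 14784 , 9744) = 336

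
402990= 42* 9595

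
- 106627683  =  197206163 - 303833846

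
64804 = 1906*34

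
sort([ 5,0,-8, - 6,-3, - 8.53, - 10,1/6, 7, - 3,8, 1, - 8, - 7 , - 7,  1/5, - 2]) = [ - 10 , - 8.53, - 8,-8, - 7,-7, - 6, - 3 , - 3,-2, 0 , 1/6, 1/5, 1, 5 , 7,  8] 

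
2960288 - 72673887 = -69713599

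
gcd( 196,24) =4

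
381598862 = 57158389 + 324440473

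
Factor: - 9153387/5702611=-3^2*1017043^1 * 5702611^( - 1 ) 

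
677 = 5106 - 4429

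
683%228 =227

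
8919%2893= 240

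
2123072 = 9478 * 224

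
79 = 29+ 50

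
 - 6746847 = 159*( - 42433 ) 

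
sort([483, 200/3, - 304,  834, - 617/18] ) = [-304, - 617/18, 200/3, 483,  834] 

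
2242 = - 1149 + 3391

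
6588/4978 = 3294/2489 = 1.32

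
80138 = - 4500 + 84638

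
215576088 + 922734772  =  1138310860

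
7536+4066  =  11602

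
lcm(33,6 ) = 66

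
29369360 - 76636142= - 47266782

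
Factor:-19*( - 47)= 19^1*47^1 = 893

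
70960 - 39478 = 31482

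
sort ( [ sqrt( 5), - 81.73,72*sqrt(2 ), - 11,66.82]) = [ - 81.73, - 11,  sqrt( 5),66.82, 72*sqrt( 2)] 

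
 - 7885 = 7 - 7892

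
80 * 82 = 6560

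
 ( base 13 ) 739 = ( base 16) 4CF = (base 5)14411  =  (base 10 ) 1231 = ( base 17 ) 447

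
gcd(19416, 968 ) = 8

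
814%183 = 82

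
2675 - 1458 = 1217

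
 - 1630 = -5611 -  - 3981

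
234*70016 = 16383744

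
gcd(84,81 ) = 3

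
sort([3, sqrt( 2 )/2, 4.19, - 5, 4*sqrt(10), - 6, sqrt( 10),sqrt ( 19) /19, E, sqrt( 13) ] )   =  [-6, - 5, sqrt( 19)/19, sqrt( 2)/2, E, 3, sqrt( 10 ), sqrt(13), 4.19, 4 * sqrt( 10) ]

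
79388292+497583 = 79885875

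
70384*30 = 2111520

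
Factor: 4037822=2^1 * 67^1*30133^1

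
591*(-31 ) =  -18321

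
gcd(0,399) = 399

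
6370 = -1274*( - 5)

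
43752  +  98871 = 142623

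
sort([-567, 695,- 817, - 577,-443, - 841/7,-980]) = [-980, -817, - 577, - 567, - 443,  -  841/7,695]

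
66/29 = 2 + 8/29 = 2.28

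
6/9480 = 1/1580= 0.00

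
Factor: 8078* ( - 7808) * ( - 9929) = 2^8*7^1 * 61^1 * 577^1 * 9929^1  =  626252055296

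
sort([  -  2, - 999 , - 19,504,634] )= [-999,-19, - 2,504,634]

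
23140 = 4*5785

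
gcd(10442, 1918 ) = 2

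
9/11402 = 9/11402 =0.00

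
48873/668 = 73  +  109/668 =73.16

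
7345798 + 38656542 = 46002340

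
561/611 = 561/611 = 0.92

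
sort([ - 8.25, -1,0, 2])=[ - 8.25 , - 1, 0,2]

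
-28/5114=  - 1+2543/2557 = -0.01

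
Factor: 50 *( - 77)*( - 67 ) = 2^1*5^2*7^1*11^1*67^1 =257950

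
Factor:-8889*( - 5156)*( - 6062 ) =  - 277831668408 = - 2^3*3^1 *7^1*433^1*1289^1*2963^1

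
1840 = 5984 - 4144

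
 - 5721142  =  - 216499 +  - 5504643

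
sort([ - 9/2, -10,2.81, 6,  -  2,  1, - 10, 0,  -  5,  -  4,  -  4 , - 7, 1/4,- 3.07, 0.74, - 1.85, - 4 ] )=[ -10, - 10, - 7,  -  5 , -9/2, - 4, - 4, - 4, -3.07, - 2,-1.85, 0,1/4 , 0.74,  1, 2.81,6]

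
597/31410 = 199/10470 = 0.02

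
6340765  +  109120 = 6449885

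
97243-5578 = 91665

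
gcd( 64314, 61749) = 27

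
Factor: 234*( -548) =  -128232  =  - 2^3*3^2*13^1*137^1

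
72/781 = 72/781 =0.09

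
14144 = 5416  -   -8728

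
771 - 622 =149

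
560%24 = 8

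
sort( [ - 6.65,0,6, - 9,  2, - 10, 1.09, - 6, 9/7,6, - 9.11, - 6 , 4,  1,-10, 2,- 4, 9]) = [ - 10,  -  10,  -  9.11, - 9,- 6.65, - 6, - 6, - 4,  0, 1,1.09,9/7,2, 2,  4, 6, 6,  9 ]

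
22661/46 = 492 + 29/46 =492.63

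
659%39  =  35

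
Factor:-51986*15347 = -2^1 *11^1*17^1*103^1*139^1* 149^1= -  797829142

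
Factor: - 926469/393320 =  - 2^ ( - 3 )*3^2*5^( - 1)*311^1 * 331^1*9833^( - 1 ) 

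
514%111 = 70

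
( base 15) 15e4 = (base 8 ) 11152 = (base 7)16513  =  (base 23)8km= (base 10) 4714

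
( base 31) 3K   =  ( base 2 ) 1110001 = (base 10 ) 113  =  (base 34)3B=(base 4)1301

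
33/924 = 1/28 = 0.04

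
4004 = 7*572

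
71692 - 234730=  - 163038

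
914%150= 14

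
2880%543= 165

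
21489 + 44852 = 66341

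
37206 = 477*78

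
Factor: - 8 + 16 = 8= 2^3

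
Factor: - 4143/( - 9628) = 2^ ( - 2)  *3^1 *29^( -1) * 83^( - 1)*1381^1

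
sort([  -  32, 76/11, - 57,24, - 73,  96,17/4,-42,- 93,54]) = [  -  93, - 73 , - 57,-42 ,-32 , 17/4,76/11 , 24,54 , 96 ]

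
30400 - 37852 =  - 7452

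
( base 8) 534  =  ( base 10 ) 348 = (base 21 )GC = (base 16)15c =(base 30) bi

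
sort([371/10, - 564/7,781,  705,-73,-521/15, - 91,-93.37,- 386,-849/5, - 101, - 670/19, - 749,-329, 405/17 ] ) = [- 749, -386,-329, - 849/5, - 101, - 93.37, - 91, - 564/7,  -  73, - 670/19,-521/15,405/17,371/10,  705, 781] 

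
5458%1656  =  490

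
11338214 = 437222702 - 425884488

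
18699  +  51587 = 70286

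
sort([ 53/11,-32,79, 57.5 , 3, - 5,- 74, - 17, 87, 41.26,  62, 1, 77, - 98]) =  [-98,-74 ,-32, - 17,-5,  1, 3,  53/11 , 41.26,57.5,62, 77,  79 , 87] 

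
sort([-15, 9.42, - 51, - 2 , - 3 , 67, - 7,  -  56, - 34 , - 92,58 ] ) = [ - 92 , - 56,-51, - 34 , - 15, - 7 , - 3 , - 2  ,  9.42 , 58 , 67] 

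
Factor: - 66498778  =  -2^1*173^1*192193^1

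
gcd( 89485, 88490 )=5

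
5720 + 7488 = 13208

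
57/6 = 19/2 = 9.50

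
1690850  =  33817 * 50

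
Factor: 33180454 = 2^1*16590227^1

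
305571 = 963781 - 658210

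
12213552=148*82524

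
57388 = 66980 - 9592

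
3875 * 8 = 31000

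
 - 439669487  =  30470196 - 470139683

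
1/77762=1/77762 =0.00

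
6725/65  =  103 + 6/13 = 103.46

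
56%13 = 4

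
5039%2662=2377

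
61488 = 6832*9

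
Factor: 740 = 2^2*5^1*37^1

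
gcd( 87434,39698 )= 2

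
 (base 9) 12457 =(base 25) dak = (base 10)8395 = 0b10000011001011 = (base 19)144g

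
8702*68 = 591736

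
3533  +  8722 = 12255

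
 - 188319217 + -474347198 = -662666415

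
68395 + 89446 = 157841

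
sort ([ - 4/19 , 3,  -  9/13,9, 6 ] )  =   [ - 9/13 , - 4/19,3 , 6,9]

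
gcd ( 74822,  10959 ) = 1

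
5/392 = 5/392 = 0.01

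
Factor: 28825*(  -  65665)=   -  5^3 * 23^1*571^1*1153^1 = - 1892793625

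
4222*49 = 206878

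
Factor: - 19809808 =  - 2^4*23^1*53831^1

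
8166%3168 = 1830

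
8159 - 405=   7754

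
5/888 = 5/888 = 0.01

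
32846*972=31926312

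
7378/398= 3689/199= 18.54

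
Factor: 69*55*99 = 3^3*5^1*11^2 * 23^1 = 375705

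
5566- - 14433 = 19999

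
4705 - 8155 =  - 3450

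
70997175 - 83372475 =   -  12375300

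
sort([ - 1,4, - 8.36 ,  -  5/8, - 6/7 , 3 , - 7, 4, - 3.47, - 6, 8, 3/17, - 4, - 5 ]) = [ - 8.36, - 7,-6, - 5, - 4, - 3.47, - 1 , - 6/7, - 5/8, 3/17, 3,4,4, 8 ]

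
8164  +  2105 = 10269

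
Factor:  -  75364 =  - 2^2*83^1*227^1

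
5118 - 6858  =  -1740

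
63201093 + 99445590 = 162646683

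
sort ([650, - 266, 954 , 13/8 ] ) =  [  -  266,13/8 , 650 , 954] 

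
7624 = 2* 3812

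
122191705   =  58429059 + 63762646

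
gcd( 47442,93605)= 1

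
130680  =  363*360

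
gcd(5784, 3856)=1928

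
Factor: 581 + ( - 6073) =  - 5492 =- 2^2*1373^1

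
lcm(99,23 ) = 2277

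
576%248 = 80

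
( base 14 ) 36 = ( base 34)1E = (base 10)48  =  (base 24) 20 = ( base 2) 110000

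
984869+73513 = 1058382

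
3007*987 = 2967909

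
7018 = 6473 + 545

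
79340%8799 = 149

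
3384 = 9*376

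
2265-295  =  1970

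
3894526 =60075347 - 56180821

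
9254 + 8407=17661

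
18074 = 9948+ 8126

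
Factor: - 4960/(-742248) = 2^2 * 3^(  -  2 ) * 5^1*13^(  -  2)*31^1*61^( - 1) = 620/92781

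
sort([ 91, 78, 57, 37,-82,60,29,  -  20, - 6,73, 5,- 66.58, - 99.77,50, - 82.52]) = [-99.77, - 82.52, - 82,-66.58,-20, - 6,5, 29, 37, 50, 57, 60, 73,78,91] 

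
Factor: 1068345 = 3^2*5^1*23741^1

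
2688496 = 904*2974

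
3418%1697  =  24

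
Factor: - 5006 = - 2^1*2503^1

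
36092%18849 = 17243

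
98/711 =98/711=0.14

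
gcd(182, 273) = 91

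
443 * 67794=30032742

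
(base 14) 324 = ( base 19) 1dc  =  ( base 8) 1154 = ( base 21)18B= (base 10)620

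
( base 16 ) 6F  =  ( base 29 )3o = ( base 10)111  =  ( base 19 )5G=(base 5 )421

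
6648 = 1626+5022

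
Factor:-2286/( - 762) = 3 = 3^1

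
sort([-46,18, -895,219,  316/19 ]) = [- 895,- 46,316/19,  18,219 ] 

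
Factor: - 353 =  - 353^1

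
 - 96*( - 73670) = 7072320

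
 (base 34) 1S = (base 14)46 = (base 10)62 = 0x3E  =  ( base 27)28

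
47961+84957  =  132918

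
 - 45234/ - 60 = 7539/10 = 753.90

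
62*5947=368714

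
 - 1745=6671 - 8416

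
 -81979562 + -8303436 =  - 90282998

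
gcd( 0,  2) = 2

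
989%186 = 59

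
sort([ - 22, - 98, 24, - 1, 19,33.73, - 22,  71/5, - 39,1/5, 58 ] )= [ - 98, -39, - 22, - 22,-1,1/5,  71/5, 19 , 24, 33.73,  58]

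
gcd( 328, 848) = 8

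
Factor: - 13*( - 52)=2^2*13^2  =  676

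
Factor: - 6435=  - 3^2 * 5^1*11^1 * 13^1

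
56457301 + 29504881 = 85962182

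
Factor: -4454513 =  -  7^1 * 636359^1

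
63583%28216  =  7151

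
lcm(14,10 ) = 70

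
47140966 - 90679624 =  - 43538658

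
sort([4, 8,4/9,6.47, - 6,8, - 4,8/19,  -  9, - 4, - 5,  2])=[ - 9,-6, - 5, - 4, - 4  ,  8/19, 4/9,  2, 4,6.47,8, 8]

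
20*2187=43740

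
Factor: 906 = 2^1 * 3^1*151^1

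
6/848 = 3/424 = 0.01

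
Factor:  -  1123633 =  - 7^1*43^1*3733^1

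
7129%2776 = 1577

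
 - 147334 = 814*(  -  181 ) 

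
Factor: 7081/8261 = 11^(-1)*73^1*97^1*751^( - 1)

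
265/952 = 265/952 = 0.28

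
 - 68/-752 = 17/188=0.09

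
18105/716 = 25 + 205/716=25.29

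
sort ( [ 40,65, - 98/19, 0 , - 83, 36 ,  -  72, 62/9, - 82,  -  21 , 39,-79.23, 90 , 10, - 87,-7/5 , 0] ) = [ - 87, - 83,-82,-79.23,-72, - 21,- 98/19, - 7/5,0,0 , 62/9, 10, 36, 39, 40,65 , 90 ]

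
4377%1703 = 971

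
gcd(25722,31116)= 6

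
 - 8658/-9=962/1 = 962.00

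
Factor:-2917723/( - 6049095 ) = 3^(-1 ) * 5^( - 1 ) * 13^( -1 )*67^(-1 ) * 463^(  -  1 )*2917723^1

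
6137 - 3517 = 2620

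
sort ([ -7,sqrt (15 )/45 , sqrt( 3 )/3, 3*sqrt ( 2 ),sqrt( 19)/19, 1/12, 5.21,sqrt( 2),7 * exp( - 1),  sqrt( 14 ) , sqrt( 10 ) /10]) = [ - 7, 1/12,sqrt( 15)/45, sqrt( 19 )/19,sqrt ( 10)/10, sqrt( 3 ) /3 , sqrt(2), 7*exp( - 1 ) , sqrt(14 ),3 * sqrt(2),5.21]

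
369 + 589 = 958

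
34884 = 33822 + 1062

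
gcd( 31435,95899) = 1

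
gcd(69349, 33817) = 7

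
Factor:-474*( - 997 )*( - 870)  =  -2^2*3^2 *5^1 * 29^1*79^1*997^1  =  - 411142860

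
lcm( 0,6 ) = 0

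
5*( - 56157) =-280785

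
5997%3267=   2730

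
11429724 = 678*16858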